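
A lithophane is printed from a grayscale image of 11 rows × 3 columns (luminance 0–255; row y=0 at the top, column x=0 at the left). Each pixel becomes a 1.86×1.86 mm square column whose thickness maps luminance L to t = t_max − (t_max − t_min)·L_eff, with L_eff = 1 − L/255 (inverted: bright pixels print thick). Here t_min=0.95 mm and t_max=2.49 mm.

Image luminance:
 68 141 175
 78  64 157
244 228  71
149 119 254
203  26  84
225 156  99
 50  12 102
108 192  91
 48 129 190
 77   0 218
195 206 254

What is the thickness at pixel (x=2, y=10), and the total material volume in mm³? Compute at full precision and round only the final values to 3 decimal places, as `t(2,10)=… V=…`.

t(2,10)=2.484 V=200.660

span = t_max - t_min = 2.49 - 0.95 = 1.540
L(2,10) = 254, L_eff = 1 - 254/255 = 0.003922 (inverted)
t(2,10) = 2.49 - 1.540·0.003922 = 2.484
Σt over all 11·3 pixels = 493009/8500 ≈ 58.0010588
V = pitch²·Σt = 1.86²·493009/8500 = 200.660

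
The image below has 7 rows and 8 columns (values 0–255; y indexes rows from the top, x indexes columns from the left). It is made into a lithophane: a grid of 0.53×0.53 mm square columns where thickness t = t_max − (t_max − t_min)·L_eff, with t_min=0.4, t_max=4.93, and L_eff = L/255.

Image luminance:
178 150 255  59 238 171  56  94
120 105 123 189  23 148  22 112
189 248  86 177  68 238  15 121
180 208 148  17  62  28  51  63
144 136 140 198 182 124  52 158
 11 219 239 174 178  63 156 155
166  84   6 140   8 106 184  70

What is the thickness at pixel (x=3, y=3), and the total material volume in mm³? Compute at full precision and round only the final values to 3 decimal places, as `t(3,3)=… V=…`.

t(3,3)=4.628 V=42.445

span = t_max - t_min = 4.93 - 0.4 = 4.530
L(3,3) = 17, L_eff = 17/255 = 0.066667
t(3,3) = 4.93 - 4.530·0.066667 = 4.628
Σt over all 7·8 pixels = 256879/1700 ≈ 151.1052941
V = pitch²·Σt = 0.53²·256879/1700 = 42.445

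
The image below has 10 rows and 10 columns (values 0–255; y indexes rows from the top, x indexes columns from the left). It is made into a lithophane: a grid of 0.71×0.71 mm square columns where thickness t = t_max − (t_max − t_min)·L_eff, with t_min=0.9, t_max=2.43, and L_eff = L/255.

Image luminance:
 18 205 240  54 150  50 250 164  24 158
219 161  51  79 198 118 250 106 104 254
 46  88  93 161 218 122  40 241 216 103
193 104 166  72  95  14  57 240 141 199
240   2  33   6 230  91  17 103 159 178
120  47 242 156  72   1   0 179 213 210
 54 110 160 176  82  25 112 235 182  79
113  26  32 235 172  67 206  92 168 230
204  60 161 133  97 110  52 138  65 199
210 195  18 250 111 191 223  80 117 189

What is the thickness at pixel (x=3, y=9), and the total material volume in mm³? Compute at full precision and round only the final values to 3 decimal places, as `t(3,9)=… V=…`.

t(3,9)=0.930 V=82.814

span = t_max - t_min = 2.43 - 0.9 = 1.530
L(3,9) = 250, L_eff = 250/255 = 0.980392
t(3,9) = 2.43 - 1.530·0.980392 = 0.930
Σt over all 10·10 pixels = 164.28
V = pitch²·Σt = 0.71²·164.28 = 82.814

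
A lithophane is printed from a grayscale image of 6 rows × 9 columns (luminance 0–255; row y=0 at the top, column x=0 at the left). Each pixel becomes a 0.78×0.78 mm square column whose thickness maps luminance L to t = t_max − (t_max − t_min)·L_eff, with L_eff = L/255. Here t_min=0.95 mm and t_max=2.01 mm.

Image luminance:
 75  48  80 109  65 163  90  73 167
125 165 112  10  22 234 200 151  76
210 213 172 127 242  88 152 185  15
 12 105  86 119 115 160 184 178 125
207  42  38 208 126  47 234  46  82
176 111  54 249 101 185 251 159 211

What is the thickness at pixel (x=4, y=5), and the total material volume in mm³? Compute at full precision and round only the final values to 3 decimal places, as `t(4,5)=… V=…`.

t(4,5)=1.590 V=48.383

span = t_max - t_min = 2.01 - 0.95 = 1.060
L(4,5) = 101, L_eff = 101/255 = 0.396078
t(4,5) = 2.01 - 1.060·0.396078 = 1.590
Σt over all 6·9 pixels = 202789/2550 ≈ 79.5250980
V = pitch²·Σt = 0.78²·202789/2550 = 48.383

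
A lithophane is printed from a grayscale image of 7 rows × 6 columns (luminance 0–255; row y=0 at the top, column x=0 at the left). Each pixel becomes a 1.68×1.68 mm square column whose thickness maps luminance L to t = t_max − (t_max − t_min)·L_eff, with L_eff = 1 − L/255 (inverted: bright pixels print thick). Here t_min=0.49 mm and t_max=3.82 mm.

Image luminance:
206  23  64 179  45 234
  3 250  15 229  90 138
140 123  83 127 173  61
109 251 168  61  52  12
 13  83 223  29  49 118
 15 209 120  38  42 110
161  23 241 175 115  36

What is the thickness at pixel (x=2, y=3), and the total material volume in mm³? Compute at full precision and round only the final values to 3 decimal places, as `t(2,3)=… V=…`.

span = t_max - t_min = 3.82 - 0.49 = 3.330
L(2,3) = 168, L_eff = 1 - 168/255 = 0.341176 (inverted)
t(2,3) = 3.82 - 3.330·0.341176 = 2.684
Σt over all 7·6 pixels = 344763/4250 ≈ 81.1207059
V = pitch²·Σt = 1.68²·344763/4250 = 228.955

t(2,3)=2.684 V=228.955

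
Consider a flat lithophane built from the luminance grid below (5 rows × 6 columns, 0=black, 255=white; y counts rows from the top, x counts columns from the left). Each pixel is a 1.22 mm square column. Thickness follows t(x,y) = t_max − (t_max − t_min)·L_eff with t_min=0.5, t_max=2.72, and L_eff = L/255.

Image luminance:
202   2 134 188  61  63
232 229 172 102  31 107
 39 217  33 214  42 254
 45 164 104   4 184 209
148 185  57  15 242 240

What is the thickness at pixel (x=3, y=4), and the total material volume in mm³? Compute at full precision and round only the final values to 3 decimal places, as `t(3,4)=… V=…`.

t(3,4)=2.589 V=70.672

span = t_max - t_min = 2.72 - 0.5 = 2.220
L(3,4) = 15, L_eff = 15/255 = 0.058824
t(3,4) = 2.72 - 2.220·0.058824 = 2.589
Σt over all 5·6 pixels = 201797/4250 ≈ 47.4816471
V = pitch²·Σt = 1.22²·201797/4250 = 70.672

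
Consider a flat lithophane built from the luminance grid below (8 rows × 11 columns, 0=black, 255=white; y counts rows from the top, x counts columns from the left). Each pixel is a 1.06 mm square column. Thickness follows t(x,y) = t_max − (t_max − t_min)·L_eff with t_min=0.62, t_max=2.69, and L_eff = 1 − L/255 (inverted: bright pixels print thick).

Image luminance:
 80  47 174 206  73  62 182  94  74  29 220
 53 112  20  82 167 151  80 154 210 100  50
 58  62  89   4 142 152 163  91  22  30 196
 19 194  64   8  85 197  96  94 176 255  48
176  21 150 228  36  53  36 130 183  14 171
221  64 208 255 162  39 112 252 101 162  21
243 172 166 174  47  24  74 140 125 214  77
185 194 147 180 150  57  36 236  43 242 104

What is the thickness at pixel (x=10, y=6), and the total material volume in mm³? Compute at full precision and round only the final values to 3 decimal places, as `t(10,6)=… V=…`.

t(10,6)=1.245 V=156.983

span = t_max - t_min = 2.69 - 0.62 = 2.070
L(10,6) = 77, L_eff = 1 - 77/255 = 0.698039 (inverted)
t(10,6) = 2.69 - 2.070·0.698039 = 1.245
Σt over all 8·11 pixels = 118757/850 ≈ 139.7141176
V = pitch²·Σt = 1.06²·118757/850 = 156.983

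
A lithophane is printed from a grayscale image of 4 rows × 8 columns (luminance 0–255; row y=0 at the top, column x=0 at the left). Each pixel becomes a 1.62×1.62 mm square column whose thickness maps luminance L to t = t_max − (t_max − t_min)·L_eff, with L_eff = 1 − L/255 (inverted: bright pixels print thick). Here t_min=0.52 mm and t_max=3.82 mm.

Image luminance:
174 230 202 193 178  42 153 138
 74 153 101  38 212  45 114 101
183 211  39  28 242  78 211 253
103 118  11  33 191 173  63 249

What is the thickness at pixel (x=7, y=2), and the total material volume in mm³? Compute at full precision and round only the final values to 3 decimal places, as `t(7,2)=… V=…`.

span = t_max - t_min = 3.82 - 0.52 = 3.300
L(7,2) = 253, L_eff = 1 - 253/255 = 0.007843 (inverted)
t(7,2) = 3.82 - 3.300·0.007843 = 3.794
Σt over all 4·8 pixels = 30909/425 ≈ 72.7270588
V = pitch²·Σt = 1.62²·30909/425 = 190.865

t(7,2)=3.794 V=190.865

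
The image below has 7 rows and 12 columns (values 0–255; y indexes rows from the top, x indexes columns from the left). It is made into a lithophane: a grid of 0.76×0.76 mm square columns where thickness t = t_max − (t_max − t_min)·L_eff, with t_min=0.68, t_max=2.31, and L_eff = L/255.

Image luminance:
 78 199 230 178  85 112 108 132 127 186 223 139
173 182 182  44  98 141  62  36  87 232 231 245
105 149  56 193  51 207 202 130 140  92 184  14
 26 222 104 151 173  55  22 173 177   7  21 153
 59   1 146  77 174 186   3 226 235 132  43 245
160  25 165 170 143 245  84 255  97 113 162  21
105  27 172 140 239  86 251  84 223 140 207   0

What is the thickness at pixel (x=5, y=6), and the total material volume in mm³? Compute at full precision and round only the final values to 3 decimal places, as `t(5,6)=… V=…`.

span = t_max - t_min = 2.31 - 0.68 = 1.630
L(5,6) = 86, L_eff = 86/255 = 0.337255
t(5,6) = 2.31 - 1.630·0.337255 = 1.760
Σt over all 7·12 pixels = 1564633/12750 ≈ 122.7163137
V = pitch²·Σt = 0.76²·1564633/12750 = 70.881

t(5,6)=1.760 V=70.881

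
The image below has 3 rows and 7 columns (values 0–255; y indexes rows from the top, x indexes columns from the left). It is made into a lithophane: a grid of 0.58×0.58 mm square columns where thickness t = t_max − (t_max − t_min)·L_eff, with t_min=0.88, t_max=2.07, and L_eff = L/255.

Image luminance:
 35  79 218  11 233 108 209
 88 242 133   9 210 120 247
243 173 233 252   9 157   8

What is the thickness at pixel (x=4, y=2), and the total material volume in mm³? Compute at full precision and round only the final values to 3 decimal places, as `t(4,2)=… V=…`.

t(4,2)=2.028 V=9.887

span = t_max - t_min = 2.07 - 0.88 = 1.190
L(4,2) = 9, L_eff = 9/255 = 0.035294
t(4,2) = 2.07 - 1.190·0.035294 = 2.028
Σt over all 3·7 pixels = 22043/750 ≈ 29.3906667
V = pitch²·Σt = 0.58²·22043/750 = 9.887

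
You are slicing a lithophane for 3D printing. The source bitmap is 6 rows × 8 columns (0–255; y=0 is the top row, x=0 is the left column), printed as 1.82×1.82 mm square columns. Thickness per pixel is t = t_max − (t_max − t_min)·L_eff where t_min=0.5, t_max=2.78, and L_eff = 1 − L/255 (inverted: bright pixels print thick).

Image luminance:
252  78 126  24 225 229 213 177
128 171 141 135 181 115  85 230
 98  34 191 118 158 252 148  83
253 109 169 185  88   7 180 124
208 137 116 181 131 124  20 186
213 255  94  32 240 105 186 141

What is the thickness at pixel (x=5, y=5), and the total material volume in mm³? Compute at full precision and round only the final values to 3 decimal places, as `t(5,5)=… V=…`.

t(5,5)=1.439 V=289.066

span = t_max - t_min = 2.78 - 0.5 = 2.280
L(5,5) = 105, L_eff = 1 - 105/255 = 0.588235 (inverted)
t(5,5) = 2.78 - 2.280·0.588235 = 1.439
Σt over all 6·8 pixels = 185444/2125 ≈ 87.2677647
V = pitch²·Σt = 1.82²·185444/2125 = 289.066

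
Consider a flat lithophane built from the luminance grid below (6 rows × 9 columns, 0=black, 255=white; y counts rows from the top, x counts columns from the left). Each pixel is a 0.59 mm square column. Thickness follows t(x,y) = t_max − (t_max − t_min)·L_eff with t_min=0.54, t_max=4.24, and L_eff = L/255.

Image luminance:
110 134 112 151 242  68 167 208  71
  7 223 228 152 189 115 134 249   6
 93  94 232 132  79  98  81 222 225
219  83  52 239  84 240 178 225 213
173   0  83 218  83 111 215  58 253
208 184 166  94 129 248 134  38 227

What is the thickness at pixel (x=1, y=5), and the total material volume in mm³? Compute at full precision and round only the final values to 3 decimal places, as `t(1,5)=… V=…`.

t(1,5)=1.570 V=39.410

span = t_max - t_min = 4.24 - 0.54 = 3.700
L(1,5) = 184, L_eff = 184/255 = 0.721569
t(1,5) = 4.24 - 3.700·0.721569 = 1.570
Σt over all 6·9 pixels = 96233/850 ≈ 113.2152941
V = pitch²·Σt = 0.59²·96233/850 = 39.410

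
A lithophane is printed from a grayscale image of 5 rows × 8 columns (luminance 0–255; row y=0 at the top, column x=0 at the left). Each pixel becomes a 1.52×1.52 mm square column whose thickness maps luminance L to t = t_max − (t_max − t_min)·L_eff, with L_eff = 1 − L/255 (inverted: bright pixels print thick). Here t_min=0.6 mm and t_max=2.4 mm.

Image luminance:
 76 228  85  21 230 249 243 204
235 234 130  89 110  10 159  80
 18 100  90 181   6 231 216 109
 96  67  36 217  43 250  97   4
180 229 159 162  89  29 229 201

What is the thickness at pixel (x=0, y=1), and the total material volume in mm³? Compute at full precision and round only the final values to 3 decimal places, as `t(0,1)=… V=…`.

span = t_max - t_min = 2.4 - 0.6 = 1.800
L(0,1) = 235, L_eff = 1 - 235/255 = 0.078431 (inverted)
t(0,1) = 2.4 - 1.800·0.078431 = 2.259
Σt over all 5·8 pixels = 26466/425 ≈ 62.2729412
V = pitch²·Σt = 1.52²·26466/425 = 143.875

t(0,1)=2.259 V=143.875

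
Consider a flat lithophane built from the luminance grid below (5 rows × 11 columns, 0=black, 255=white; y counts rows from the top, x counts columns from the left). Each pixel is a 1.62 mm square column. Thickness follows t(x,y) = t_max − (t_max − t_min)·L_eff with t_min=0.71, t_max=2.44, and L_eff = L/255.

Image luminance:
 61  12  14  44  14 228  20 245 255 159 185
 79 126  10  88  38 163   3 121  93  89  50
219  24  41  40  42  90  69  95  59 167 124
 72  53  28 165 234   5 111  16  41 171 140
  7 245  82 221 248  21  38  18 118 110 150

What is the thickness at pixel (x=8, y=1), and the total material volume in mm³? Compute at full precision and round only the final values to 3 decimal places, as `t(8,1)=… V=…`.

span = t_max - t_min = 2.44 - 0.71 = 1.730
L(8,1) = 93, L_eff = 93/255 = 0.364706
t(8,1) = 2.44 - 1.730·0.364706 = 1.809
Σt over all 5·11 pixels = 831549/8500 ≈ 97.8292941
V = pitch²·Σt = 1.62²·831549/8500 = 256.743

t(8,1)=1.809 V=256.743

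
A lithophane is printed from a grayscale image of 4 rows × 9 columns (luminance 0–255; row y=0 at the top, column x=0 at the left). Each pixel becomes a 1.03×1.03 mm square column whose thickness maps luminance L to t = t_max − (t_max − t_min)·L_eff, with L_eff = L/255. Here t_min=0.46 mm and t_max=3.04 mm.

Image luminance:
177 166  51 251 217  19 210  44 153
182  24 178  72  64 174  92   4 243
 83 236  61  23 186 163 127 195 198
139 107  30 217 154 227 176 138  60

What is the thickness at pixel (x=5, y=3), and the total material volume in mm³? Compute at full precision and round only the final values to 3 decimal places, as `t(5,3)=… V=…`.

span = t_max - t_min = 3.04 - 0.46 = 2.580
L(5,3) = 227, L_eff = 227/255 = 0.890196
t(5,3) = 3.04 - 2.580·0.890196 = 0.743
Σt over all 4·9 pixels = 256957/4250 ≈ 60.4604706
V = pitch²·Σt = 1.03²·256957/4250 = 64.143

t(5,3)=0.743 V=64.143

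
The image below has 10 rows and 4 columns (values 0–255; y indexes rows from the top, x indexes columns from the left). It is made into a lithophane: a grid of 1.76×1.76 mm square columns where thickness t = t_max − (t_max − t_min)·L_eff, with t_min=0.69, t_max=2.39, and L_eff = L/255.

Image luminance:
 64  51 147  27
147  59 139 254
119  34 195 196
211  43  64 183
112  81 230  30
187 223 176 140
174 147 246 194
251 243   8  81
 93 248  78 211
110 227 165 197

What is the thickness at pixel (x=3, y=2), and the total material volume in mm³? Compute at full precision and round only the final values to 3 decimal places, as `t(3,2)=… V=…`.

t(3,2)=1.083 V=176.666

span = t_max - t_min = 2.39 - 0.69 = 1.700
L(3,2) = 196, L_eff = 196/255 = 0.768627
t(3,2) = 2.39 - 1.700·0.768627 = 1.083
Σt over all 10·4 pixels = 1711/30 ≈ 57.0333333
V = pitch²·Σt = 1.76²·1711/30 = 176.666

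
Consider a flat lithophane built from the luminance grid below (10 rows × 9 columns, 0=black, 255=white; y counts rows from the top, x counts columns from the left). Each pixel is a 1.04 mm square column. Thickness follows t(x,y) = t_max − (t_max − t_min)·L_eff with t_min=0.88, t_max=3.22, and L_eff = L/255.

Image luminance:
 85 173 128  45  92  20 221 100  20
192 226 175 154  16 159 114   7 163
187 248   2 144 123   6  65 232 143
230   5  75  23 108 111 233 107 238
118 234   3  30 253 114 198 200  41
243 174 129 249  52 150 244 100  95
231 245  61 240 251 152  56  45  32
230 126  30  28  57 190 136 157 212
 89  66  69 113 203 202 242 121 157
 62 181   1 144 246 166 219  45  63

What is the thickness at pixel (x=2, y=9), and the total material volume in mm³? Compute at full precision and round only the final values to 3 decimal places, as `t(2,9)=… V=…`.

t(2,9)=3.211 V=195.684

span = t_max - t_min = 3.22 - 0.88 = 2.340
L(2,9) = 1, L_eff = 1/255 = 0.003922
t(2,9) = 3.22 - 2.340·0.003922 = 3.211
Σt over all 10·9 pixels = 153783/850 ≈ 180.9211765
V = pitch²·Σt = 1.04²·153783/850 = 195.684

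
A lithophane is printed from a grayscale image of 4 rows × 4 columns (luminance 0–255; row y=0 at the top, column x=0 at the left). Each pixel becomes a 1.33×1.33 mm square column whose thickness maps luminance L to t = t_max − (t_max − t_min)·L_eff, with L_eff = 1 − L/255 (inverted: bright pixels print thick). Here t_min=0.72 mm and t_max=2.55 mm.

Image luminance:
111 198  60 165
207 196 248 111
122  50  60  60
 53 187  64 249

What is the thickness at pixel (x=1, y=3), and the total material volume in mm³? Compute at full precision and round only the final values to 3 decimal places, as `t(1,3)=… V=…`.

t(1,3)=2.062 V=47.557

span = t_max - t_min = 2.55 - 0.72 = 1.830
L(1,3) = 187, L_eff = 1 - 187/255 = 0.266667 (inverted)
t(1,3) = 2.55 - 1.830·0.266667 = 2.062
Σt over all 4·4 pixels = 228521/8500 ≈ 26.8848235
V = pitch²·Σt = 1.33²·228521/8500 = 47.557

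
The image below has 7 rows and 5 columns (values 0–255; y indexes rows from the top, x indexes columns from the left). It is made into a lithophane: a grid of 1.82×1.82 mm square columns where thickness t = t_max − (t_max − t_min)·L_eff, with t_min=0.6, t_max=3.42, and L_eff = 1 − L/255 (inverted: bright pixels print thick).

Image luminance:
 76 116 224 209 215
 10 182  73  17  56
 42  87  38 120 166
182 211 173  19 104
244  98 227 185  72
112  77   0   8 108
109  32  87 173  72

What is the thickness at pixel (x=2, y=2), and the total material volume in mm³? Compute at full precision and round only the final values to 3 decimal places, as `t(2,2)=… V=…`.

span = t_max - t_min = 3.42 - 0.6 = 2.820
L(2,2) = 38, L_eff = 1 - 38/255 = 0.850980 (inverted)
t(2,2) = 3.42 - 2.820·0.850980 = 1.020
Σt over all 7·5 pixels = 136839/2125 ≈ 64.3948235
V = pitch²·Σt = 1.82²·136839/2125 = 213.301

t(2,2)=1.020 V=213.301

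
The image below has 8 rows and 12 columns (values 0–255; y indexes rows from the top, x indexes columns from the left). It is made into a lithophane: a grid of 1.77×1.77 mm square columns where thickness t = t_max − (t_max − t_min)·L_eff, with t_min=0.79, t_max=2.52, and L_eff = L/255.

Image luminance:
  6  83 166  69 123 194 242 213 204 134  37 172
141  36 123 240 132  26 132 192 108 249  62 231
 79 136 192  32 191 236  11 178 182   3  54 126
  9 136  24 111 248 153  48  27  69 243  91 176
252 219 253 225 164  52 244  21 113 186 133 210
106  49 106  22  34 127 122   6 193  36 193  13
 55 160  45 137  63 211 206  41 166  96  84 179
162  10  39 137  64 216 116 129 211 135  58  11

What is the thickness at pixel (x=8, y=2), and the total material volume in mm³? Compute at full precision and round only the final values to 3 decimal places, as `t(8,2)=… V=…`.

t(8,2)=1.285 V=505.407

span = t_max - t_min = 2.52 - 0.79 = 1.730
L(8,2) = 182, L_eff = 182/255 = 0.713725
t(8,2) = 2.52 - 1.730·0.713725 = 1.285
Σt over all 8·12 pixels = 68562/425 ≈ 161.3223529
V = pitch²·Σt = 1.77²·68562/425 = 505.407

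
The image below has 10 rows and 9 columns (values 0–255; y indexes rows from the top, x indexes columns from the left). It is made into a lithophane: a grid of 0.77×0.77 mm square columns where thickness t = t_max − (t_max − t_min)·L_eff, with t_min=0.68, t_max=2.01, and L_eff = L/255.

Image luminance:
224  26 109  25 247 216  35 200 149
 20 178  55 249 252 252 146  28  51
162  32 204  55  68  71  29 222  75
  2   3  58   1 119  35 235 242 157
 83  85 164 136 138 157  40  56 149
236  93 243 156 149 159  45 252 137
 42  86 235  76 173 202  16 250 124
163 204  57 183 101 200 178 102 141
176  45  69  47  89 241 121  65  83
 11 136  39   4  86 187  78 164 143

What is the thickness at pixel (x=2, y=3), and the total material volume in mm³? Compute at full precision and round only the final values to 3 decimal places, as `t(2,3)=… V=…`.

t(2,3)=1.707 V=73.156

span = t_max - t_min = 2.01 - 0.68 = 1.330
L(2,3) = 58, L_eff = 58/255 = 0.227451
t(2,3) = 2.01 - 1.330·0.227451 = 1.707
Σt over all 10·9 pixels = 3146359/25500 ≈ 123.3866275
V = pitch²·Σt = 0.77²·3146359/25500 = 73.156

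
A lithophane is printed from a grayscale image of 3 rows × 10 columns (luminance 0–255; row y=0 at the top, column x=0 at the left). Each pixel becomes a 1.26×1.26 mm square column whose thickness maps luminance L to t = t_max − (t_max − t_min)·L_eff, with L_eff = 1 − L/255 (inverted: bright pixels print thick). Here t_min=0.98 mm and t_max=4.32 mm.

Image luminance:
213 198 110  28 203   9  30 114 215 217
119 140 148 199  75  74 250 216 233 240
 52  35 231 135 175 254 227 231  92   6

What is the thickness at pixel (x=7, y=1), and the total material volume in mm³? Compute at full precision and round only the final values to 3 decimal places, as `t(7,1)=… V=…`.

span = t_max - t_min = 4.32 - 0.98 = 3.340
L(7,1) = 216, L_eff = 1 - 216/255 = 0.152941 (inverted)
t(7,1) = 4.32 - 3.340·0.152941 = 3.809
Σt over all 3·10 pixels = 1121173/12750 ≈ 87.9351373
V = pitch²·Σt = 1.26²·1121173/12750 = 139.606

t(7,1)=3.809 V=139.606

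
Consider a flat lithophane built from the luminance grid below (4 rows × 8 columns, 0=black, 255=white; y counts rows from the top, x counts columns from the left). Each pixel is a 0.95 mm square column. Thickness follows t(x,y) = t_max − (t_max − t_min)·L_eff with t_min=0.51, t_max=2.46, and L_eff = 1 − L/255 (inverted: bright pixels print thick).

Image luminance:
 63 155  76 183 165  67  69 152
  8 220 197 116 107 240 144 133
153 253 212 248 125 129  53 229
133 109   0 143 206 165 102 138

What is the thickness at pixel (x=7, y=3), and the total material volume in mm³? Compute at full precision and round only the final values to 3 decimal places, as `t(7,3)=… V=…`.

span = t_max - t_min = 2.46 - 0.51 = 1.950
L(7,3) = 138, L_eff = 1 - 138/255 = 0.458824 (inverted)
t(7,3) = 2.46 - 1.950·0.458824 = 1.565
Σt over all 4·8 pixels = 86153/1700 ≈ 50.6782353
V = pitch²·Σt = 0.95²·86153/1700 = 45.737

t(7,3)=1.565 V=45.737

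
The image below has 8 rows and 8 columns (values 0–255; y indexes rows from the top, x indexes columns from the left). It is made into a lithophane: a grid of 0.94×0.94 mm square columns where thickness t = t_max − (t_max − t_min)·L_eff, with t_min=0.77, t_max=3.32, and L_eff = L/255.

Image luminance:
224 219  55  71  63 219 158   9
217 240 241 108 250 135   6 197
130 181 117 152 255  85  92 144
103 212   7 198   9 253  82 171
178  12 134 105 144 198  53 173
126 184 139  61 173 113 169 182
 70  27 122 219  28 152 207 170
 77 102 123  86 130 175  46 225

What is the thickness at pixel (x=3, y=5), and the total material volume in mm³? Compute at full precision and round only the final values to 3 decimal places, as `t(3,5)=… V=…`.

span = t_max - t_min = 3.32 - 0.77 = 2.550
L(3,5) = 61, L_eff = 61/255 = 0.239216
t(3,5) = 3.32 - 2.550·0.239216 = 2.710
Σt over all 8·8 pixels = 125.42
V = pitch²·Σt = 0.94²·125.42 = 110.821

t(3,5)=2.710 V=110.821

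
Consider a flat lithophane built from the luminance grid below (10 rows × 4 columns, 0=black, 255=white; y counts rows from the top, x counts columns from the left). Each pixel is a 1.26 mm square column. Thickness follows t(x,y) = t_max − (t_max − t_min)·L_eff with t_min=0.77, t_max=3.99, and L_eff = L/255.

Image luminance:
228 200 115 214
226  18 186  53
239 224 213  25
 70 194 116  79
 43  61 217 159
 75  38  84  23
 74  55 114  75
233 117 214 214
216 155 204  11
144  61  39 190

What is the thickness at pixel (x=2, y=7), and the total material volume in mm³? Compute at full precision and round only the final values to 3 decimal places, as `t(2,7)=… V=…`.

t(2,7)=1.288 V=148.814

span = t_max - t_min = 3.99 - 0.77 = 3.220
L(2,7) = 214, L_eff = 214/255 = 0.839216
t(2,7) = 3.99 - 3.220·0.839216 = 1.288
Σt over all 10·4 pixels = 597562/6375 ≈ 93.7352157
V = pitch²·Σt = 1.26²·597562/6375 = 148.814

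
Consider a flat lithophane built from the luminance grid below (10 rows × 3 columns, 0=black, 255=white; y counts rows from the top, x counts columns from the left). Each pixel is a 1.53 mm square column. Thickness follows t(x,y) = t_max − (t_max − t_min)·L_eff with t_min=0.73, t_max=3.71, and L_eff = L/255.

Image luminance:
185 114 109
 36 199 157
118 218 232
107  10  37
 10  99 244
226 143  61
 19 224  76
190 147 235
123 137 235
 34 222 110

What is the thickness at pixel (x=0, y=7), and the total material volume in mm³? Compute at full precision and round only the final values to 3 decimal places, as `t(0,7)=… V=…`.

t(0,7)=1.490 V=149.557

span = t_max - t_min = 3.71 - 0.73 = 2.980
L(0,7) = 190, L_eff = 190/255 = 0.745098
t(0,7) = 3.71 - 2.980·0.745098 = 1.490
Σt over all 10·3 pixels = 407291/6375 ≈ 63.8887843
V = pitch²·Σt = 1.53²·407291/6375 = 149.557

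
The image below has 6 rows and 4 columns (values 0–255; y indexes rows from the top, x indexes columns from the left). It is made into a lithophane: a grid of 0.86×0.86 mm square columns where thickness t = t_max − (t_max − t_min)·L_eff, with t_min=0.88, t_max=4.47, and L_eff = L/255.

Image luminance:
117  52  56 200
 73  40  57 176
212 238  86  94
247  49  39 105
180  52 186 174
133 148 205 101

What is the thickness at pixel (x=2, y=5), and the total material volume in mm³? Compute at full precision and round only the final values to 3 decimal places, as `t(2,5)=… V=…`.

t(2,5)=1.584 V=47.899

span = t_max - t_min = 4.47 - 0.88 = 3.590
L(2,5) = 205, L_eff = 205/255 = 0.803922
t(2,5) = 4.47 - 3.590·0.803922 = 1.584
Σt over all 6·4 pixels = 82573/1275 ≈ 64.7631373
V = pitch²·Σt = 0.86²·82573/1275 = 47.899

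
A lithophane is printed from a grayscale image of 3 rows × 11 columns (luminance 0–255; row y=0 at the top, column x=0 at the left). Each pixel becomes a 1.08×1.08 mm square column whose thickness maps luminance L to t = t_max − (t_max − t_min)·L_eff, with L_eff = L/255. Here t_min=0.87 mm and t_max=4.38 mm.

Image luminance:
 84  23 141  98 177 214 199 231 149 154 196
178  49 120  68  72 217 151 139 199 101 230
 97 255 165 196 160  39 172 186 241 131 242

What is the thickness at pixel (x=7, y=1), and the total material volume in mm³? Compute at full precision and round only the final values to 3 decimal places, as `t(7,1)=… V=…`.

t(7,1)=2.467 V=87.128

span = t_max - t_min = 4.38 - 0.87 = 3.510
L(7,1) = 139, L_eff = 139/255 = 0.545098
t(7,1) = 4.38 - 3.510·0.545098 = 2.467
Σt over all 3·11 pixels = 158733/2125 ≈ 74.6978824
V = pitch²·Σt = 1.08²·158733/2125 = 87.128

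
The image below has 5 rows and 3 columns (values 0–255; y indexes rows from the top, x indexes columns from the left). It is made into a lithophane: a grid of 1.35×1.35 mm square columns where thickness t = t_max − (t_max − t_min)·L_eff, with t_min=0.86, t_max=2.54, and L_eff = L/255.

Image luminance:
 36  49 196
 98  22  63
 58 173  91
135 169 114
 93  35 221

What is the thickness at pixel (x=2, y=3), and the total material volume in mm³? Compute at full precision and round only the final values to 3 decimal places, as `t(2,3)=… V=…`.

span = t_max - t_min = 2.54 - 0.86 = 1.680
L(2,3) = 114, L_eff = 114/255 = 0.447059
t(2,3) = 2.54 - 1.680·0.447059 = 1.789
Σt over all 5·3 pixels = 118441/4250 ≈ 27.8684706
V = pitch²·Σt = 1.35²·118441/4250 = 50.790

t(2,3)=1.789 V=50.790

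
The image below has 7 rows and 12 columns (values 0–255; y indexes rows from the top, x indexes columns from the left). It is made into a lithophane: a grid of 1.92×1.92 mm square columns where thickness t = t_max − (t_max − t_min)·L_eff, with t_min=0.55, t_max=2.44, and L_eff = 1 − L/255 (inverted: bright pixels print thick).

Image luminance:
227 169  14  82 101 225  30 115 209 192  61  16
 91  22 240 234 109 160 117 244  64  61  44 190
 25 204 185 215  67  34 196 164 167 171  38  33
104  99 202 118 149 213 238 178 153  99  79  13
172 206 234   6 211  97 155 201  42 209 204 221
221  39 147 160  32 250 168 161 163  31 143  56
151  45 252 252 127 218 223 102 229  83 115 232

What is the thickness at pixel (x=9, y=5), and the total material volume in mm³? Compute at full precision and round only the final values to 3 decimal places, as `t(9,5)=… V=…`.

span = t_max - t_min = 2.44 - 0.55 = 1.890
L(9,5) = 31, L_eff = 1 - 31/255 = 0.878431 (inverted)
t(9,5) = 2.44 - 1.890·0.878431 = 0.780
Σt over all 7·12 pixels = 1130997/8500 ≈ 133.0584706
V = pitch²·Σt = 1.92²·1130997/8500 = 490.507

t(9,5)=0.780 V=490.507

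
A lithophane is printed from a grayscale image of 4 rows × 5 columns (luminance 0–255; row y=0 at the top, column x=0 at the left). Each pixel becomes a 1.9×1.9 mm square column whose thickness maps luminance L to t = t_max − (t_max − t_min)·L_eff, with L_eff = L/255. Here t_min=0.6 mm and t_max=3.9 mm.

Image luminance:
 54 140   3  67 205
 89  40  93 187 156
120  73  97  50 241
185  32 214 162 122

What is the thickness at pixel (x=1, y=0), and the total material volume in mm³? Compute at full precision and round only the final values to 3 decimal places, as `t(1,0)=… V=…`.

t(1,0)=2.088 V=172.728

span = t_max - t_min = 3.9 - 0.6 = 3.300
L(1,0) = 140, L_eff = 140/255 = 0.549020
t(1,0) = 3.9 - 3.300·0.549020 = 2.088
Σt over all 4·5 pixels = 4067/85 ≈ 47.8470588
V = pitch²·Σt = 1.9²·4067/85 = 172.728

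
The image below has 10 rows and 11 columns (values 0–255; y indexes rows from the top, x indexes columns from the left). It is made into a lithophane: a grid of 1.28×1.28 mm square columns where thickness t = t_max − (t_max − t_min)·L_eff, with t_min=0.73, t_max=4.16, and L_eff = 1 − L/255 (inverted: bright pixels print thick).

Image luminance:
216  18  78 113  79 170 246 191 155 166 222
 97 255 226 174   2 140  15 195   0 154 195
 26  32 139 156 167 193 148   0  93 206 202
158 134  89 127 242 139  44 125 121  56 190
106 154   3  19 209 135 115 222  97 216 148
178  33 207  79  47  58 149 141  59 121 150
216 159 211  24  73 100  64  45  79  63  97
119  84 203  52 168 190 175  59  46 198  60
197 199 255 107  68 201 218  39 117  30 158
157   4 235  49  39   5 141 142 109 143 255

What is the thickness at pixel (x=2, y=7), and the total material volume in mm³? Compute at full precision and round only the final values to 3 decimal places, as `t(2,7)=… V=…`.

t(2,7)=3.461 V=437.739

span = t_max - t_min = 4.16 - 0.73 = 3.430
L(2,7) = 203, L_eff = 1 - 203/255 = 0.203922 (inverted)
t(2,7) = 4.16 - 3.430·0.203922 = 3.461
Σt over all 10·11 pixels = 2270983/8500 ≈ 267.1744706
V = pitch²·Σt = 1.28²·2270983/8500 = 437.739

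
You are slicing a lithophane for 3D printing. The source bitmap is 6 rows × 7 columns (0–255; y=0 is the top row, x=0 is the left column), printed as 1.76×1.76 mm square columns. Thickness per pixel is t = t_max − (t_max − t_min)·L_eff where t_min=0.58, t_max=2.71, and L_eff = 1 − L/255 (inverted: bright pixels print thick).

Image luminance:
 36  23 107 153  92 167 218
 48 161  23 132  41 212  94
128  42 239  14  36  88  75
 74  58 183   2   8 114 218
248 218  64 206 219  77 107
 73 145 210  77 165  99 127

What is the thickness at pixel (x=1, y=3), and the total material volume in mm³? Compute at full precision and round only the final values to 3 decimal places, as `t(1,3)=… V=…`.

t(1,3)=1.064 V=200.196

span = t_max - t_min = 2.71 - 0.58 = 2.130
L(1,3) = 58, L_eff = 1 - 58/255 = 0.772549 (inverted)
t(1,3) = 2.71 - 2.130·0.772549 = 1.064
Σt over all 6·7 pixels = 549351/8500 ≈ 64.6295294
V = pitch²·Σt = 1.76²·549351/8500 = 200.196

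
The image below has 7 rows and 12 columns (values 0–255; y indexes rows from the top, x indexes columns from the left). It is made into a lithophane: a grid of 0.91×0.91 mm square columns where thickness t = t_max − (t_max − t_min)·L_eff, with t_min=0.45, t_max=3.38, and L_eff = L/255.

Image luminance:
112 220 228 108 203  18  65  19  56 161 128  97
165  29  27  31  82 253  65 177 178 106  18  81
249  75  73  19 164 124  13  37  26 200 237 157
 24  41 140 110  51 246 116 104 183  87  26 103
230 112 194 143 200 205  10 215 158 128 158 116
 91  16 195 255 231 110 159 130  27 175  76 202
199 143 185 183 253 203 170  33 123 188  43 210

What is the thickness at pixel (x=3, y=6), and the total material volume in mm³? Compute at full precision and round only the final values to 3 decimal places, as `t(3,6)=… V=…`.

t(3,6)=1.277 V=133.294

span = t_max - t_min = 3.38 - 0.45 = 2.930
L(3,6) = 183, L_eff = 183/255 = 0.717647
t(3,6) = 3.38 - 2.930·0.717647 = 1.277
Σt over all 7·12 pixels = 1368189/8500 ≈ 160.9634118
V = pitch²·Σt = 0.91²·1368189/8500 = 133.294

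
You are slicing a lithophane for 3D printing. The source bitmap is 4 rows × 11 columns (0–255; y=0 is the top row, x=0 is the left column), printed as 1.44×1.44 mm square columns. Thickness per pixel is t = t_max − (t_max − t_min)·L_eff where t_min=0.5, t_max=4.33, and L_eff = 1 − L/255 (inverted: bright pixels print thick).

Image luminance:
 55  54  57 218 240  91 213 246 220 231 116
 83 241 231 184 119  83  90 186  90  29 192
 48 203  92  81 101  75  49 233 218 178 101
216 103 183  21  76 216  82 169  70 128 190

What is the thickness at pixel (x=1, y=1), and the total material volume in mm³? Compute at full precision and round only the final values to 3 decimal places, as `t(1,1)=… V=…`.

span = t_max - t_min = 4.33 - 0.5 = 3.830
L(1,1) = 241, L_eff = 1 - 241/255 = 0.054902 (inverted)
t(1,1) = 4.33 - 3.830·0.054902 = 4.120
Σt over all 4·11 pixels = 483011/4250 ≈ 113.6496471
V = pitch²·Σt = 1.44²·483011/4250 = 235.664

t(1,1)=4.120 V=235.664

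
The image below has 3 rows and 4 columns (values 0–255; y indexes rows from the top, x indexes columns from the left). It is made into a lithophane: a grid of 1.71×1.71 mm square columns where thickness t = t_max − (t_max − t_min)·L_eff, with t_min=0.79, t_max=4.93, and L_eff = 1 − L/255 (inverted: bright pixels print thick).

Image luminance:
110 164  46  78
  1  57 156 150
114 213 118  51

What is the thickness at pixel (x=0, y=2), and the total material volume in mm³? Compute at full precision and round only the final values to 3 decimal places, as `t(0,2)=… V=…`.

span = t_max - t_min = 4.93 - 0.79 = 4.140
L(0,2) = 114, L_eff = 1 - 114/255 = 0.552941 (inverted)
t(0,2) = 4.93 - 4.140·0.552941 = 2.641
Σt over all 3·4 pixels = 29.904
V = pitch²·Σt = 1.71²·29.904 = 87.442

t(0,2)=2.641 V=87.442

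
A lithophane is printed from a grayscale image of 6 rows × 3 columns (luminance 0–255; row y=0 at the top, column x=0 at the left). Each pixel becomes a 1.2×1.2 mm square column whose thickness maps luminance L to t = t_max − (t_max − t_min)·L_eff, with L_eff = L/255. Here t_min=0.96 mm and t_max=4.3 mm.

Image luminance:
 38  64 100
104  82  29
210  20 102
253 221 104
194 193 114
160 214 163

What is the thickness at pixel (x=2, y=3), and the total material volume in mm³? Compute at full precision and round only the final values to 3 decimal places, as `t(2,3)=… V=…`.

t(2,3)=2.938 V=66.849

span = t_max - t_min = 4.3 - 0.96 = 3.340
L(2,3) = 104, L_eff = 104/255 = 0.407843
t(2,3) = 4.3 - 3.340·0.407843 = 2.938
Σt over all 6·3 pixels = 118379/2550 ≈ 46.4231373
V = pitch²·Σt = 1.2²·118379/2550 = 66.849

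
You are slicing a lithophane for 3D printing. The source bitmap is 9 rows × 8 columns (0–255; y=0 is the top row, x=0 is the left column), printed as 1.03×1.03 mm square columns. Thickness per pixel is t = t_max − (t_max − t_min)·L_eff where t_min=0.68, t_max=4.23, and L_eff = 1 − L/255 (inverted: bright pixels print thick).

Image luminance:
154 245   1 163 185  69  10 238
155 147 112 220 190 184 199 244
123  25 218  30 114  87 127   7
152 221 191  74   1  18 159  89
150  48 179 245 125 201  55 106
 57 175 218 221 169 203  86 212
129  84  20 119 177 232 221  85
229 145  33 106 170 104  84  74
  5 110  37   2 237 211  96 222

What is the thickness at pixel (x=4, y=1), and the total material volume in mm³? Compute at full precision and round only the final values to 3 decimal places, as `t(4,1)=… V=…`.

span = t_max - t_min = 4.23 - 0.68 = 3.550
L(4,1) = 190, L_eff = 1 - 190/255 = 0.254902 (inverted)
t(4,1) = 4.23 - 3.550·0.254902 = 3.325
Σt over all 9·8 pixels = 30887/170 ≈ 181.6882353
V = pitch²·Σt = 1.03²·30887/170 = 192.753

t(4,1)=3.325 V=192.753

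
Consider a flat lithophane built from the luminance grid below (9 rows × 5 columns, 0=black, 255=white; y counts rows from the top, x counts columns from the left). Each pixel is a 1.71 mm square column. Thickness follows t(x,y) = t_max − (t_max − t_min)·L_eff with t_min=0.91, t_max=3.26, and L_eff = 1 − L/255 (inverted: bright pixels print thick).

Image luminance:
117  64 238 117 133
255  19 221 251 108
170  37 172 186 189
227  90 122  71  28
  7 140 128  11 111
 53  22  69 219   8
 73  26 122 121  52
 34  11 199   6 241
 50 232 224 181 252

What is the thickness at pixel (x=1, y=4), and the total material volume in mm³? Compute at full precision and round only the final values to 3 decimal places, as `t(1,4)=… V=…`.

span = t_max - t_min = 3.26 - 0.91 = 2.350
L(1,4) = 140, L_eff = 1 - 140/255 = 0.450980 (inverted)
t(1,4) = 3.26 - 2.350·0.450980 = 2.200
Σt over all 9·5 pixels = 231487/2550 ≈ 90.7792157
V = pitch²·Σt = 1.71²·231487/2550 = 265.448

t(1,4)=2.200 V=265.448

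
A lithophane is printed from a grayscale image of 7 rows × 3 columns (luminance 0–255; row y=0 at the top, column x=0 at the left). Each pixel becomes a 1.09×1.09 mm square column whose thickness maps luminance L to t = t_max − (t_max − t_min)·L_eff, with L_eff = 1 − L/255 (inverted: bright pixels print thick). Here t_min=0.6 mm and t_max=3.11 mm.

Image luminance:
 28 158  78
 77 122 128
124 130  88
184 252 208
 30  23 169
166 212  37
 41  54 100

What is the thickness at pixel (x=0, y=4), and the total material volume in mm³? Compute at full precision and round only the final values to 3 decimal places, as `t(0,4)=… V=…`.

span = t_max - t_min = 3.11 - 0.6 = 2.510
L(0,4) = 30, L_eff = 1 - 30/255 = 0.882353 (inverted)
t(0,4) = 3.11 - 2.510·0.882353 = 0.895
Σt over all 7·3 pixels = 308653/8500 ≈ 36.3121176
V = pitch²·Σt = 1.09²·308653/8500 = 43.142

t(0,4)=0.895 V=43.142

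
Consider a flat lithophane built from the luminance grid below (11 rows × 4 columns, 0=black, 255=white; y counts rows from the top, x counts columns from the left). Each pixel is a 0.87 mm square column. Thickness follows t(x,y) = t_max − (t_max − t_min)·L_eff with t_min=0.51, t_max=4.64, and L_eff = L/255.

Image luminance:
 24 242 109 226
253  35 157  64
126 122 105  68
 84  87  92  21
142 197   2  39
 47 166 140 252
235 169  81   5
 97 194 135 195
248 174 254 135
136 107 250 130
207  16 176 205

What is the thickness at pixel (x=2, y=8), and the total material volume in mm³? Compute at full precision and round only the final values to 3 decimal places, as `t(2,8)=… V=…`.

span = t_max - t_min = 4.64 - 0.51 = 4.130
L(2,8) = 254, L_eff = 254/255 = 0.996078
t(2,8) = 4.64 - 4.130·0.996078 = 0.526
Σt over all 11·4 pixels = 916381/8500 ≈ 107.8095294
V = pitch²·Σt = 0.87²·916381/8500 = 81.601

t(2,8)=0.526 V=81.601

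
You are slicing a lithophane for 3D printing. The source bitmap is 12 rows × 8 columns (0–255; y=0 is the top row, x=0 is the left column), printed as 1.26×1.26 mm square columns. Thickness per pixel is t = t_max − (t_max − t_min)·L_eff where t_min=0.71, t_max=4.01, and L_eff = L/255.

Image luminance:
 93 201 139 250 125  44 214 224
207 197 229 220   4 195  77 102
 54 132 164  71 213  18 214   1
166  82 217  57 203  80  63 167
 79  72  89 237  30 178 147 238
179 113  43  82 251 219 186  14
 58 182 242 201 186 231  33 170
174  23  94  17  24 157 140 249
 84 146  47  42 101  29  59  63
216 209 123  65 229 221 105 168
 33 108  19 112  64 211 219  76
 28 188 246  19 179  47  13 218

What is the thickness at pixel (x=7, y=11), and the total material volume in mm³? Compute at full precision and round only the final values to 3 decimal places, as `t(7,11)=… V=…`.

t(7,11)=1.189 V=355.413

span = t_max - t_min = 4.01 - 0.71 = 3.300
L(7,11) = 218, L_eff = 218/255 = 0.854902
t(7,11) = 4.01 - 3.300·0.854902 = 1.189
Σt over all 12·8 pixels = 95144/425 ≈ 223.8682353
V = pitch²·Σt = 1.26²·95144/425 = 355.413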